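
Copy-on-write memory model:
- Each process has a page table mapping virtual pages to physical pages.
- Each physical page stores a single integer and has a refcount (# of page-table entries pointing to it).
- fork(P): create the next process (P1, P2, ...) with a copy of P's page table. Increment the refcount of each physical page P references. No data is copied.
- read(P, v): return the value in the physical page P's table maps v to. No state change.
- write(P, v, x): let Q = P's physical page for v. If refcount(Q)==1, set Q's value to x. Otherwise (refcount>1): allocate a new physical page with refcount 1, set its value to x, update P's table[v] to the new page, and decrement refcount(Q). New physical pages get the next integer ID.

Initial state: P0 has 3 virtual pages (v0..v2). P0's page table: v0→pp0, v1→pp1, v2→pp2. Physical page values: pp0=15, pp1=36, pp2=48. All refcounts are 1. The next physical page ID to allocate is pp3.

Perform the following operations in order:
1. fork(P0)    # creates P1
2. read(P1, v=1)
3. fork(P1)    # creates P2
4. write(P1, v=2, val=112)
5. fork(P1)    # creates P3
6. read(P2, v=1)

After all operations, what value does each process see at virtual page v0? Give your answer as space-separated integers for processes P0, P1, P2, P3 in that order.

Answer: 15 15 15 15

Derivation:
Op 1: fork(P0) -> P1. 3 ppages; refcounts: pp0:2 pp1:2 pp2:2
Op 2: read(P1, v1) -> 36. No state change.
Op 3: fork(P1) -> P2. 3 ppages; refcounts: pp0:3 pp1:3 pp2:3
Op 4: write(P1, v2, 112). refcount(pp2)=3>1 -> COPY to pp3. 4 ppages; refcounts: pp0:3 pp1:3 pp2:2 pp3:1
Op 5: fork(P1) -> P3. 4 ppages; refcounts: pp0:4 pp1:4 pp2:2 pp3:2
Op 6: read(P2, v1) -> 36. No state change.
P0: v0 -> pp0 = 15
P1: v0 -> pp0 = 15
P2: v0 -> pp0 = 15
P3: v0 -> pp0 = 15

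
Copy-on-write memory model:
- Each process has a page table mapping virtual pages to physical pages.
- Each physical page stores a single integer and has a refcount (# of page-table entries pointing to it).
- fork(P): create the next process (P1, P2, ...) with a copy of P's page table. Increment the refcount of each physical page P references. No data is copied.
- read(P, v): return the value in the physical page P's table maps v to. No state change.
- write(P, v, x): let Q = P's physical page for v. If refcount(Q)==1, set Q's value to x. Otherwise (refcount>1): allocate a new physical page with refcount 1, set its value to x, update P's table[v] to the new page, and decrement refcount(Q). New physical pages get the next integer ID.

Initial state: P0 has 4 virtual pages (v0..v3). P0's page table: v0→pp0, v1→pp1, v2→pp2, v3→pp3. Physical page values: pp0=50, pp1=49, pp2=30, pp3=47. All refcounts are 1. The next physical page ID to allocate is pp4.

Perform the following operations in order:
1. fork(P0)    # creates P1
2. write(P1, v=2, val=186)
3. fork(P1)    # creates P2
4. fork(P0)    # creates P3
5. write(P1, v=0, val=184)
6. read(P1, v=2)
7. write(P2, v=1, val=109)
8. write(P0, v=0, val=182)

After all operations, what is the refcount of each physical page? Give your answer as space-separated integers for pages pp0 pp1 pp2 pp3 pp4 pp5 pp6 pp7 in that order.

Answer: 2 3 2 4 2 1 1 1

Derivation:
Op 1: fork(P0) -> P1. 4 ppages; refcounts: pp0:2 pp1:2 pp2:2 pp3:2
Op 2: write(P1, v2, 186). refcount(pp2)=2>1 -> COPY to pp4. 5 ppages; refcounts: pp0:2 pp1:2 pp2:1 pp3:2 pp4:1
Op 3: fork(P1) -> P2. 5 ppages; refcounts: pp0:3 pp1:3 pp2:1 pp3:3 pp4:2
Op 4: fork(P0) -> P3. 5 ppages; refcounts: pp0:4 pp1:4 pp2:2 pp3:4 pp4:2
Op 5: write(P1, v0, 184). refcount(pp0)=4>1 -> COPY to pp5. 6 ppages; refcounts: pp0:3 pp1:4 pp2:2 pp3:4 pp4:2 pp5:1
Op 6: read(P1, v2) -> 186. No state change.
Op 7: write(P2, v1, 109). refcount(pp1)=4>1 -> COPY to pp6. 7 ppages; refcounts: pp0:3 pp1:3 pp2:2 pp3:4 pp4:2 pp5:1 pp6:1
Op 8: write(P0, v0, 182). refcount(pp0)=3>1 -> COPY to pp7. 8 ppages; refcounts: pp0:2 pp1:3 pp2:2 pp3:4 pp4:2 pp5:1 pp6:1 pp7:1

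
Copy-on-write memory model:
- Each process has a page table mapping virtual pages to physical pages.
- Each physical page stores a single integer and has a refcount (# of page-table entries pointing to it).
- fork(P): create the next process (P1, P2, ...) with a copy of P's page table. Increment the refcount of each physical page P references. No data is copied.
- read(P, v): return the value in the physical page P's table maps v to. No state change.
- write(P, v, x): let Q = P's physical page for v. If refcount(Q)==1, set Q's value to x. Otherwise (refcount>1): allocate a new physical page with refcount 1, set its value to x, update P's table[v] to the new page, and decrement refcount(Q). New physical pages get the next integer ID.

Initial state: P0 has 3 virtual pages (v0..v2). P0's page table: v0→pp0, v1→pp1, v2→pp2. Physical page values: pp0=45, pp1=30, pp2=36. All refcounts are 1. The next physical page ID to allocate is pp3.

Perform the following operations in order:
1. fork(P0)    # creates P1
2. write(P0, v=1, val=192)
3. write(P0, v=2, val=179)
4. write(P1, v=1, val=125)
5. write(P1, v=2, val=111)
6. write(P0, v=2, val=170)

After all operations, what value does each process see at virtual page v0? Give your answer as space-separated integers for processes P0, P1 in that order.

Op 1: fork(P0) -> P1. 3 ppages; refcounts: pp0:2 pp1:2 pp2:2
Op 2: write(P0, v1, 192). refcount(pp1)=2>1 -> COPY to pp3. 4 ppages; refcounts: pp0:2 pp1:1 pp2:2 pp3:1
Op 3: write(P0, v2, 179). refcount(pp2)=2>1 -> COPY to pp4. 5 ppages; refcounts: pp0:2 pp1:1 pp2:1 pp3:1 pp4:1
Op 4: write(P1, v1, 125). refcount(pp1)=1 -> write in place. 5 ppages; refcounts: pp0:2 pp1:1 pp2:1 pp3:1 pp4:1
Op 5: write(P1, v2, 111). refcount(pp2)=1 -> write in place. 5 ppages; refcounts: pp0:2 pp1:1 pp2:1 pp3:1 pp4:1
Op 6: write(P0, v2, 170). refcount(pp4)=1 -> write in place. 5 ppages; refcounts: pp0:2 pp1:1 pp2:1 pp3:1 pp4:1
P0: v0 -> pp0 = 45
P1: v0 -> pp0 = 45

Answer: 45 45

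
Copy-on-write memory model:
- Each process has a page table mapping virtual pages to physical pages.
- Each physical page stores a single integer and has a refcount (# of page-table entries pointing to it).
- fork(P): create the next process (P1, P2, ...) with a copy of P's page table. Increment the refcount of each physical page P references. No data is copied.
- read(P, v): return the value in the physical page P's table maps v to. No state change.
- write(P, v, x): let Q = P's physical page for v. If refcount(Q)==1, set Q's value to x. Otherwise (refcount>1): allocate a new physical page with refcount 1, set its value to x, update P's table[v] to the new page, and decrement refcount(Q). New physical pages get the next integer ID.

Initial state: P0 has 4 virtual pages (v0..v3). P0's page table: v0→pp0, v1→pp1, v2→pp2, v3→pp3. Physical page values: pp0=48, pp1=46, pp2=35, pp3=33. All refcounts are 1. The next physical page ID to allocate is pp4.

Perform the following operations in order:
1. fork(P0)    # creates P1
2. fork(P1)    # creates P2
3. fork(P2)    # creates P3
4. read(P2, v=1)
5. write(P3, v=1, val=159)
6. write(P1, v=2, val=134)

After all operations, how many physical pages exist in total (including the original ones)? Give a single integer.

Op 1: fork(P0) -> P1. 4 ppages; refcounts: pp0:2 pp1:2 pp2:2 pp3:2
Op 2: fork(P1) -> P2. 4 ppages; refcounts: pp0:3 pp1:3 pp2:3 pp3:3
Op 3: fork(P2) -> P3. 4 ppages; refcounts: pp0:4 pp1:4 pp2:4 pp3:4
Op 4: read(P2, v1) -> 46. No state change.
Op 5: write(P3, v1, 159). refcount(pp1)=4>1 -> COPY to pp4. 5 ppages; refcounts: pp0:4 pp1:3 pp2:4 pp3:4 pp4:1
Op 6: write(P1, v2, 134). refcount(pp2)=4>1 -> COPY to pp5. 6 ppages; refcounts: pp0:4 pp1:3 pp2:3 pp3:4 pp4:1 pp5:1

Answer: 6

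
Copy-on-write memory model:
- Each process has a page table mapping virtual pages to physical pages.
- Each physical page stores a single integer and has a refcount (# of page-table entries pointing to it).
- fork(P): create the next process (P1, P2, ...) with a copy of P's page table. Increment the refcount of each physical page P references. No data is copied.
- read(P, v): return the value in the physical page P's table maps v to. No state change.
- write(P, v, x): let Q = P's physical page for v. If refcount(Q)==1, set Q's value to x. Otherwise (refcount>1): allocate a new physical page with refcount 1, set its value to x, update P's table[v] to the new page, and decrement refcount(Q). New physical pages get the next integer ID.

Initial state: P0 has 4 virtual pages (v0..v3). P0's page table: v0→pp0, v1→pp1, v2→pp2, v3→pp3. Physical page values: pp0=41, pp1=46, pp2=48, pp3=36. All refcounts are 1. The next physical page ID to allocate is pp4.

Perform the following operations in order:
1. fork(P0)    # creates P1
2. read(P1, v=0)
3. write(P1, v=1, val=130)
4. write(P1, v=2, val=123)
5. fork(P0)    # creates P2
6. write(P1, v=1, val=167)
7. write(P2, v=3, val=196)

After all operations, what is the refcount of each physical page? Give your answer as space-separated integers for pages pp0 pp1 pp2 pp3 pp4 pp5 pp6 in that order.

Answer: 3 2 2 2 1 1 1

Derivation:
Op 1: fork(P0) -> P1. 4 ppages; refcounts: pp0:2 pp1:2 pp2:2 pp3:2
Op 2: read(P1, v0) -> 41. No state change.
Op 3: write(P1, v1, 130). refcount(pp1)=2>1 -> COPY to pp4. 5 ppages; refcounts: pp0:2 pp1:1 pp2:2 pp3:2 pp4:1
Op 4: write(P1, v2, 123). refcount(pp2)=2>1 -> COPY to pp5. 6 ppages; refcounts: pp0:2 pp1:1 pp2:1 pp3:2 pp4:1 pp5:1
Op 5: fork(P0) -> P2. 6 ppages; refcounts: pp0:3 pp1:2 pp2:2 pp3:3 pp4:1 pp5:1
Op 6: write(P1, v1, 167). refcount(pp4)=1 -> write in place. 6 ppages; refcounts: pp0:3 pp1:2 pp2:2 pp3:3 pp4:1 pp5:1
Op 7: write(P2, v3, 196). refcount(pp3)=3>1 -> COPY to pp6. 7 ppages; refcounts: pp0:3 pp1:2 pp2:2 pp3:2 pp4:1 pp5:1 pp6:1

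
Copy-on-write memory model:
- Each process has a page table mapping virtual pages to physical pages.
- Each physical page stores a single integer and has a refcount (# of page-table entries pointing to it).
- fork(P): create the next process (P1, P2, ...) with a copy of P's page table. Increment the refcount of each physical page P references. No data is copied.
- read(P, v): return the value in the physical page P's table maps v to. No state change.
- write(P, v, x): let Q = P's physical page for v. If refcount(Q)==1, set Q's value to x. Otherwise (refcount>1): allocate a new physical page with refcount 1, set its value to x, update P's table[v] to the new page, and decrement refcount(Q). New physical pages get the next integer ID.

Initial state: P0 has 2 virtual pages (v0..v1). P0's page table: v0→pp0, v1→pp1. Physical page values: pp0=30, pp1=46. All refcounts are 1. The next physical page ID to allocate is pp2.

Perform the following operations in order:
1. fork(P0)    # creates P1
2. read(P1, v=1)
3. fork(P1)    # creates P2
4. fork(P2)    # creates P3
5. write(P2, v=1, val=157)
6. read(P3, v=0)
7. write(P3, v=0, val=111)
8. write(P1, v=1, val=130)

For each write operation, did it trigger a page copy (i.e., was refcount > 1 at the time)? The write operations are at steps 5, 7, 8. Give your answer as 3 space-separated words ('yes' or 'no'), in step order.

Op 1: fork(P0) -> P1. 2 ppages; refcounts: pp0:2 pp1:2
Op 2: read(P1, v1) -> 46. No state change.
Op 3: fork(P1) -> P2. 2 ppages; refcounts: pp0:3 pp1:3
Op 4: fork(P2) -> P3. 2 ppages; refcounts: pp0:4 pp1:4
Op 5: write(P2, v1, 157). refcount(pp1)=4>1 -> COPY to pp2. 3 ppages; refcounts: pp0:4 pp1:3 pp2:1
Op 6: read(P3, v0) -> 30. No state change.
Op 7: write(P3, v0, 111). refcount(pp0)=4>1 -> COPY to pp3. 4 ppages; refcounts: pp0:3 pp1:3 pp2:1 pp3:1
Op 8: write(P1, v1, 130). refcount(pp1)=3>1 -> COPY to pp4. 5 ppages; refcounts: pp0:3 pp1:2 pp2:1 pp3:1 pp4:1

yes yes yes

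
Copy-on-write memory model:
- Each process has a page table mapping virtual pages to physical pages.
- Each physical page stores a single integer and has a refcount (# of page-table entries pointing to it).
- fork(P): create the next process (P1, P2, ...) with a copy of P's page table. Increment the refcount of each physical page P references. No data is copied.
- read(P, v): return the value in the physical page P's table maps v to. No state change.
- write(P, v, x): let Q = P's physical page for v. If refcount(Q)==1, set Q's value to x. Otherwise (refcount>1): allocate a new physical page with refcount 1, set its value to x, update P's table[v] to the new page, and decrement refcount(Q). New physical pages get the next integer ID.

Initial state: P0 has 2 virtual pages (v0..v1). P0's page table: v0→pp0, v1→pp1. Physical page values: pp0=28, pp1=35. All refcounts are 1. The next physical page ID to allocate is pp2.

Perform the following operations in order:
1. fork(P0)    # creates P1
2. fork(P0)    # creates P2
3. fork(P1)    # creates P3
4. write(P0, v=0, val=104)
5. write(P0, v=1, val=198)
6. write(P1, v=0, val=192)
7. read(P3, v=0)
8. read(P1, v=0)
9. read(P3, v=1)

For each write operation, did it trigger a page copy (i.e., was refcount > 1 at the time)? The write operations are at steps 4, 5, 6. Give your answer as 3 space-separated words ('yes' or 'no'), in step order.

Op 1: fork(P0) -> P1. 2 ppages; refcounts: pp0:2 pp1:2
Op 2: fork(P0) -> P2. 2 ppages; refcounts: pp0:3 pp1:3
Op 3: fork(P1) -> P3. 2 ppages; refcounts: pp0:4 pp1:4
Op 4: write(P0, v0, 104). refcount(pp0)=4>1 -> COPY to pp2. 3 ppages; refcounts: pp0:3 pp1:4 pp2:1
Op 5: write(P0, v1, 198). refcount(pp1)=4>1 -> COPY to pp3. 4 ppages; refcounts: pp0:3 pp1:3 pp2:1 pp3:1
Op 6: write(P1, v0, 192). refcount(pp0)=3>1 -> COPY to pp4. 5 ppages; refcounts: pp0:2 pp1:3 pp2:1 pp3:1 pp4:1
Op 7: read(P3, v0) -> 28. No state change.
Op 8: read(P1, v0) -> 192. No state change.
Op 9: read(P3, v1) -> 35. No state change.

yes yes yes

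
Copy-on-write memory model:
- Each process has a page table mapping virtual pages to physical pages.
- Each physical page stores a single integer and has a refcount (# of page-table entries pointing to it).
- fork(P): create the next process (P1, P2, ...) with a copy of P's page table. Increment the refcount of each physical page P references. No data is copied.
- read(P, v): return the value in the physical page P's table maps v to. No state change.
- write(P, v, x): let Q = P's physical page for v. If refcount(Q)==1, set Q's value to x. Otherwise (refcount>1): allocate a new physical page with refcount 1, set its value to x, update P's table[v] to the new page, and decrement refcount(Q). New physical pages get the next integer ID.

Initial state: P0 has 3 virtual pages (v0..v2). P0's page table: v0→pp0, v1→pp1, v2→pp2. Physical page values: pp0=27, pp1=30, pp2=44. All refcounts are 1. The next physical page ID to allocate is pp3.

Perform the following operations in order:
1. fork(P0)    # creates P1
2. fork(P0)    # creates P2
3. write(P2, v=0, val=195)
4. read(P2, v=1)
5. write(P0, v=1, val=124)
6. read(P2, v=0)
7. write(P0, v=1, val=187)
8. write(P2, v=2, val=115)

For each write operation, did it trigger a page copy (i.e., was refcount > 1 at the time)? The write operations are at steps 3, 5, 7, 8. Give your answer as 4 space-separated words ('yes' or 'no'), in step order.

Op 1: fork(P0) -> P1. 3 ppages; refcounts: pp0:2 pp1:2 pp2:2
Op 2: fork(P0) -> P2. 3 ppages; refcounts: pp0:3 pp1:3 pp2:3
Op 3: write(P2, v0, 195). refcount(pp0)=3>1 -> COPY to pp3. 4 ppages; refcounts: pp0:2 pp1:3 pp2:3 pp3:1
Op 4: read(P2, v1) -> 30. No state change.
Op 5: write(P0, v1, 124). refcount(pp1)=3>1 -> COPY to pp4. 5 ppages; refcounts: pp0:2 pp1:2 pp2:3 pp3:1 pp4:1
Op 6: read(P2, v0) -> 195. No state change.
Op 7: write(P0, v1, 187). refcount(pp4)=1 -> write in place. 5 ppages; refcounts: pp0:2 pp1:2 pp2:3 pp3:1 pp4:1
Op 8: write(P2, v2, 115). refcount(pp2)=3>1 -> COPY to pp5. 6 ppages; refcounts: pp0:2 pp1:2 pp2:2 pp3:1 pp4:1 pp5:1

yes yes no yes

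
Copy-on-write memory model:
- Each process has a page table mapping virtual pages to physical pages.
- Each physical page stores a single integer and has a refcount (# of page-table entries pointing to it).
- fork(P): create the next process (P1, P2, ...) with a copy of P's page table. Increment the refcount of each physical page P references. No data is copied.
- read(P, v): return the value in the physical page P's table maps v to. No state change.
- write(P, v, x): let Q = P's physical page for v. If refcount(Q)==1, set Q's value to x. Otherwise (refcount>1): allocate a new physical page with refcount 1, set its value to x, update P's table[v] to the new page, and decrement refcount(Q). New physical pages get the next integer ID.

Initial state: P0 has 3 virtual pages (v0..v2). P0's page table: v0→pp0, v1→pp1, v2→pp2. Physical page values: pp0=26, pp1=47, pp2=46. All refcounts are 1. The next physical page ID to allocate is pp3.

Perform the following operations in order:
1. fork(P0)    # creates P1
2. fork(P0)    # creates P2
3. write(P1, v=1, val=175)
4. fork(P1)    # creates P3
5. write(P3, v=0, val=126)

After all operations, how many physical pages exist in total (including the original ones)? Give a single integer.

Op 1: fork(P0) -> P1. 3 ppages; refcounts: pp0:2 pp1:2 pp2:2
Op 2: fork(P0) -> P2. 3 ppages; refcounts: pp0:3 pp1:3 pp2:3
Op 3: write(P1, v1, 175). refcount(pp1)=3>1 -> COPY to pp3. 4 ppages; refcounts: pp0:3 pp1:2 pp2:3 pp3:1
Op 4: fork(P1) -> P3. 4 ppages; refcounts: pp0:4 pp1:2 pp2:4 pp3:2
Op 5: write(P3, v0, 126). refcount(pp0)=4>1 -> COPY to pp4. 5 ppages; refcounts: pp0:3 pp1:2 pp2:4 pp3:2 pp4:1

Answer: 5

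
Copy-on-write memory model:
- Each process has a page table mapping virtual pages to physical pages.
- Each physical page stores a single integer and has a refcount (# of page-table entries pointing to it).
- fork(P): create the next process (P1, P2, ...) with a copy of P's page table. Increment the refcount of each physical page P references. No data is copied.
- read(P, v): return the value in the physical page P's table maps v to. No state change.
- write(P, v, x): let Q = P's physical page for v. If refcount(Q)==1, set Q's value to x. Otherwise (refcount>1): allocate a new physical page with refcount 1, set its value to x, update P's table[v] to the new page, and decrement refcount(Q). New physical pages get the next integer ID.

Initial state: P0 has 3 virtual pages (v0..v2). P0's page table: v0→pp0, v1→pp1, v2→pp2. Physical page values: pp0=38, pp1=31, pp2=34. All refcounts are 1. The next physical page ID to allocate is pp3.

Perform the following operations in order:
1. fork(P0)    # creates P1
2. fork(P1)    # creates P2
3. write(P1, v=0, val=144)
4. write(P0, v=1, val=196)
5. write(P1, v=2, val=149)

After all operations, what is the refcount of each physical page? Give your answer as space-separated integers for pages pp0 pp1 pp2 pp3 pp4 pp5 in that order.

Op 1: fork(P0) -> P1. 3 ppages; refcounts: pp0:2 pp1:2 pp2:2
Op 2: fork(P1) -> P2. 3 ppages; refcounts: pp0:3 pp1:3 pp2:3
Op 3: write(P1, v0, 144). refcount(pp0)=3>1 -> COPY to pp3. 4 ppages; refcounts: pp0:2 pp1:3 pp2:3 pp3:1
Op 4: write(P0, v1, 196). refcount(pp1)=3>1 -> COPY to pp4. 5 ppages; refcounts: pp0:2 pp1:2 pp2:3 pp3:1 pp4:1
Op 5: write(P1, v2, 149). refcount(pp2)=3>1 -> COPY to pp5. 6 ppages; refcounts: pp0:2 pp1:2 pp2:2 pp3:1 pp4:1 pp5:1

Answer: 2 2 2 1 1 1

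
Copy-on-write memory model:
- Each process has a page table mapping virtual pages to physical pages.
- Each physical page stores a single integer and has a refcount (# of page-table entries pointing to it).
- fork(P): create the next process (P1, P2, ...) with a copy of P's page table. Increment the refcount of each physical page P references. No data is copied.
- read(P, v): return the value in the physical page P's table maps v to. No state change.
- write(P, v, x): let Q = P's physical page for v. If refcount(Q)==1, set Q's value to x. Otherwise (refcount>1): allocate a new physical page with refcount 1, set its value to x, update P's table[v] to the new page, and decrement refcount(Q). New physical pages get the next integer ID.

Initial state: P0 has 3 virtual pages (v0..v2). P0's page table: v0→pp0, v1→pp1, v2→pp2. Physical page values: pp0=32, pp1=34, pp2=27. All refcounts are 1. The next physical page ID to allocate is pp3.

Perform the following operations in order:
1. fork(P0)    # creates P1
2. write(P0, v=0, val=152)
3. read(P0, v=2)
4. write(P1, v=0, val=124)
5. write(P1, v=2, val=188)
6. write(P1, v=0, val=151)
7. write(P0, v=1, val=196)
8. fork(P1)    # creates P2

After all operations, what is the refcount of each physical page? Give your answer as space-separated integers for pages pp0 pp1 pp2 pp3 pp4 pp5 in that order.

Op 1: fork(P0) -> P1. 3 ppages; refcounts: pp0:2 pp1:2 pp2:2
Op 2: write(P0, v0, 152). refcount(pp0)=2>1 -> COPY to pp3. 4 ppages; refcounts: pp0:1 pp1:2 pp2:2 pp3:1
Op 3: read(P0, v2) -> 27. No state change.
Op 4: write(P1, v0, 124). refcount(pp0)=1 -> write in place. 4 ppages; refcounts: pp0:1 pp1:2 pp2:2 pp3:1
Op 5: write(P1, v2, 188). refcount(pp2)=2>1 -> COPY to pp4. 5 ppages; refcounts: pp0:1 pp1:2 pp2:1 pp3:1 pp4:1
Op 6: write(P1, v0, 151). refcount(pp0)=1 -> write in place. 5 ppages; refcounts: pp0:1 pp1:2 pp2:1 pp3:1 pp4:1
Op 7: write(P0, v1, 196). refcount(pp1)=2>1 -> COPY to pp5. 6 ppages; refcounts: pp0:1 pp1:1 pp2:1 pp3:1 pp4:1 pp5:1
Op 8: fork(P1) -> P2. 6 ppages; refcounts: pp0:2 pp1:2 pp2:1 pp3:1 pp4:2 pp5:1

Answer: 2 2 1 1 2 1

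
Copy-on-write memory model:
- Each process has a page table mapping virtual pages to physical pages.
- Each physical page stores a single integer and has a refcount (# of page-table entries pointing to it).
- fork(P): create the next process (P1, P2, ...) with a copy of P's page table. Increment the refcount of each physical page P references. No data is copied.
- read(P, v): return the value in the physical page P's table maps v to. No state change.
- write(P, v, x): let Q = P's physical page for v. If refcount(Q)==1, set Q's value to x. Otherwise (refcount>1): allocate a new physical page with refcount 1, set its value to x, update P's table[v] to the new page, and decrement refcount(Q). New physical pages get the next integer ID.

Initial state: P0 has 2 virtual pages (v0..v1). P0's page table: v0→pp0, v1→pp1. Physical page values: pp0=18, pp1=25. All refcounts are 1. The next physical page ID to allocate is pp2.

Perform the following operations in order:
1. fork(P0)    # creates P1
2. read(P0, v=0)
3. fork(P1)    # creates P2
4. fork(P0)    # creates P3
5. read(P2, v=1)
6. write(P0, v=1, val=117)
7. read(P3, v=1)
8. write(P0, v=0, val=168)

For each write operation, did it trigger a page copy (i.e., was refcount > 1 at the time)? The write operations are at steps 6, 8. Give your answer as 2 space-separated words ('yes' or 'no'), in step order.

Op 1: fork(P0) -> P1. 2 ppages; refcounts: pp0:2 pp1:2
Op 2: read(P0, v0) -> 18. No state change.
Op 3: fork(P1) -> P2. 2 ppages; refcounts: pp0:3 pp1:3
Op 4: fork(P0) -> P3. 2 ppages; refcounts: pp0:4 pp1:4
Op 5: read(P2, v1) -> 25. No state change.
Op 6: write(P0, v1, 117). refcount(pp1)=4>1 -> COPY to pp2. 3 ppages; refcounts: pp0:4 pp1:3 pp2:1
Op 7: read(P3, v1) -> 25. No state change.
Op 8: write(P0, v0, 168). refcount(pp0)=4>1 -> COPY to pp3. 4 ppages; refcounts: pp0:3 pp1:3 pp2:1 pp3:1

yes yes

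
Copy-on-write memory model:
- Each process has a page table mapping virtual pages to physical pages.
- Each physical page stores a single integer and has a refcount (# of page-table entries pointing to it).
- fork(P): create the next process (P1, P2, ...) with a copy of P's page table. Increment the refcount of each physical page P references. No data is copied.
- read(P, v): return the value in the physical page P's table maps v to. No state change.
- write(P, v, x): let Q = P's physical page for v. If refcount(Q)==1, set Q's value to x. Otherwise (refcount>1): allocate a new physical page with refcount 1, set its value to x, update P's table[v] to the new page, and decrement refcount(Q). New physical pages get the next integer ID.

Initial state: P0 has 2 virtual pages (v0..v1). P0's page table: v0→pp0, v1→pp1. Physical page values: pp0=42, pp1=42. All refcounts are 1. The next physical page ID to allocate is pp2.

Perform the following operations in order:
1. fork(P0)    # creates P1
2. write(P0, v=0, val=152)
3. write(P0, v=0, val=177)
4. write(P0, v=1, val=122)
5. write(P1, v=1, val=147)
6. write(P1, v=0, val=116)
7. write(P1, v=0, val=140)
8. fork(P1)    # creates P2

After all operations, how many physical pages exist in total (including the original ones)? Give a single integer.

Answer: 4

Derivation:
Op 1: fork(P0) -> P1. 2 ppages; refcounts: pp0:2 pp1:2
Op 2: write(P0, v0, 152). refcount(pp0)=2>1 -> COPY to pp2. 3 ppages; refcounts: pp0:1 pp1:2 pp2:1
Op 3: write(P0, v0, 177). refcount(pp2)=1 -> write in place. 3 ppages; refcounts: pp0:1 pp1:2 pp2:1
Op 4: write(P0, v1, 122). refcount(pp1)=2>1 -> COPY to pp3. 4 ppages; refcounts: pp0:1 pp1:1 pp2:1 pp3:1
Op 5: write(P1, v1, 147). refcount(pp1)=1 -> write in place. 4 ppages; refcounts: pp0:1 pp1:1 pp2:1 pp3:1
Op 6: write(P1, v0, 116). refcount(pp0)=1 -> write in place. 4 ppages; refcounts: pp0:1 pp1:1 pp2:1 pp3:1
Op 7: write(P1, v0, 140). refcount(pp0)=1 -> write in place. 4 ppages; refcounts: pp0:1 pp1:1 pp2:1 pp3:1
Op 8: fork(P1) -> P2. 4 ppages; refcounts: pp0:2 pp1:2 pp2:1 pp3:1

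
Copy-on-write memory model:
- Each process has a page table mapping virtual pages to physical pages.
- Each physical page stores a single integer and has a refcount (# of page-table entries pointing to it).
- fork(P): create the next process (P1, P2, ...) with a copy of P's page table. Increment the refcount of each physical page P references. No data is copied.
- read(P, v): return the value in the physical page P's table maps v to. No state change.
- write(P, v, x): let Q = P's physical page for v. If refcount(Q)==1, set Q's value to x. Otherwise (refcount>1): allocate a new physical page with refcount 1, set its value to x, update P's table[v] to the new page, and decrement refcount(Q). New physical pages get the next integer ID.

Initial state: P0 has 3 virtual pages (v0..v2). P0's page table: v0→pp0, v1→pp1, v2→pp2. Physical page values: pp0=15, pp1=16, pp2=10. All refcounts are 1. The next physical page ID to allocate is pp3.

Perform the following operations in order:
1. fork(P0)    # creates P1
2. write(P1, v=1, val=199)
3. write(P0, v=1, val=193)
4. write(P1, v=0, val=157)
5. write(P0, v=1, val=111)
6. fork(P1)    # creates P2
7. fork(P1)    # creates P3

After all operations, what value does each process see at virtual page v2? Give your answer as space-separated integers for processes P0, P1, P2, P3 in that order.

Op 1: fork(P0) -> P1. 3 ppages; refcounts: pp0:2 pp1:2 pp2:2
Op 2: write(P1, v1, 199). refcount(pp1)=2>1 -> COPY to pp3. 4 ppages; refcounts: pp0:2 pp1:1 pp2:2 pp3:1
Op 3: write(P0, v1, 193). refcount(pp1)=1 -> write in place. 4 ppages; refcounts: pp0:2 pp1:1 pp2:2 pp3:1
Op 4: write(P1, v0, 157). refcount(pp0)=2>1 -> COPY to pp4. 5 ppages; refcounts: pp0:1 pp1:1 pp2:2 pp3:1 pp4:1
Op 5: write(P0, v1, 111). refcount(pp1)=1 -> write in place. 5 ppages; refcounts: pp0:1 pp1:1 pp2:2 pp3:1 pp4:1
Op 6: fork(P1) -> P2. 5 ppages; refcounts: pp0:1 pp1:1 pp2:3 pp3:2 pp4:2
Op 7: fork(P1) -> P3. 5 ppages; refcounts: pp0:1 pp1:1 pp2:4 pp3:3 pp4:3
P0: v2 -> pp2 = 10
P1: v2 -> pp2 = 10
P2: v2 -> pp2 = 10
P3: v2 -> pp2 = 10

Answer: 10 10 10 10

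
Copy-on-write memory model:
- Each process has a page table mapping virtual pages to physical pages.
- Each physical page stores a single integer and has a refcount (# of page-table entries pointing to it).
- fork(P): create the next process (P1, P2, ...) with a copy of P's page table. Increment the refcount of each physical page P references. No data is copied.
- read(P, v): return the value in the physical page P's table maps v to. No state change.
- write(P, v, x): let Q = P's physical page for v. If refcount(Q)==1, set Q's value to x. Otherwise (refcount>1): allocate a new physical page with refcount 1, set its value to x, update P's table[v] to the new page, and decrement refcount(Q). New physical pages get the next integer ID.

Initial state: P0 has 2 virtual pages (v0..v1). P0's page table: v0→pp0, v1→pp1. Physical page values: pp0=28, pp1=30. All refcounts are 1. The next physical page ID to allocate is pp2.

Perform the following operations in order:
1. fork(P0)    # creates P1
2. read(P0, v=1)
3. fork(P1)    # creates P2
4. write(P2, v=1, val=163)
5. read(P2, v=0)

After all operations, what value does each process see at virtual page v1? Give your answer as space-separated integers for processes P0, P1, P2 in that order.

Op 1: fork(P0) -> P1. 2 ppages; refcounts: pp0:2 pp1:2
Op 2: read(P0, v1) -> 30. No state change.
Op 3: fork(P1) -> P2. 2 ppages; refcounts: pp0:3 pp1:3
Op 4: write(P2, v1, 163). refcount(pp1)=3>1 -> COPY to pp2. 3 ppages; refcounts: pp0:3 pp1:2 pp2:1
Op 5: read(P2, v0) -> 28. No state change.
P0: v1 -> pp1 = 30
P1: v1 -> pp1 = 30
P2: v1 -> pp2 = 163

Answer: 30 30 163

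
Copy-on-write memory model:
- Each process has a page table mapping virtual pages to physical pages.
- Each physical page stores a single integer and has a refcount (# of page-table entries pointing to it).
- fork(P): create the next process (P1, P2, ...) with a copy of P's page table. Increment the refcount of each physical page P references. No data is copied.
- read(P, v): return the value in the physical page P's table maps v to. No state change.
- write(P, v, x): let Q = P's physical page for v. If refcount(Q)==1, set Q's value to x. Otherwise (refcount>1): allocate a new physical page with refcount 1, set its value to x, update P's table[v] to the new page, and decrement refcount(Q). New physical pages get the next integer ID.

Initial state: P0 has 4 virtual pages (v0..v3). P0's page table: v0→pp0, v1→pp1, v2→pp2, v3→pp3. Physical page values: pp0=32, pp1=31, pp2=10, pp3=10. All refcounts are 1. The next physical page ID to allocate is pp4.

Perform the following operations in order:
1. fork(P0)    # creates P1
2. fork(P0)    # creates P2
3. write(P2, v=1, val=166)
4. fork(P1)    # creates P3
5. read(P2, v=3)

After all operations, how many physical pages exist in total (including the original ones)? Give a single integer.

Op 1: fork(P0) -> P1. 4 ppages; refcounts: pp0:2 pp1:2 pp2:2 pp3:2
Op 2: fork(P0) -> P2. 4 ppages; refcounts: pp0:3 pp1:3 pp2:3 pp3:3
Op 3: write(P2, v1, 166). refcount(pp1)=3>1 -> COPY to pp4. 5 ppages; refcounts: pp0:3 pp1:2 pp2:3 pp3:3 pp4:1
Op 4: fork(P1) -> P3. 5 ppages; refcounts: pp0:4 pp1:3 pp2:4 pp3:4 pp4:1
Op 5: read(P2, v3) -> 10. No state change.

Answer: 5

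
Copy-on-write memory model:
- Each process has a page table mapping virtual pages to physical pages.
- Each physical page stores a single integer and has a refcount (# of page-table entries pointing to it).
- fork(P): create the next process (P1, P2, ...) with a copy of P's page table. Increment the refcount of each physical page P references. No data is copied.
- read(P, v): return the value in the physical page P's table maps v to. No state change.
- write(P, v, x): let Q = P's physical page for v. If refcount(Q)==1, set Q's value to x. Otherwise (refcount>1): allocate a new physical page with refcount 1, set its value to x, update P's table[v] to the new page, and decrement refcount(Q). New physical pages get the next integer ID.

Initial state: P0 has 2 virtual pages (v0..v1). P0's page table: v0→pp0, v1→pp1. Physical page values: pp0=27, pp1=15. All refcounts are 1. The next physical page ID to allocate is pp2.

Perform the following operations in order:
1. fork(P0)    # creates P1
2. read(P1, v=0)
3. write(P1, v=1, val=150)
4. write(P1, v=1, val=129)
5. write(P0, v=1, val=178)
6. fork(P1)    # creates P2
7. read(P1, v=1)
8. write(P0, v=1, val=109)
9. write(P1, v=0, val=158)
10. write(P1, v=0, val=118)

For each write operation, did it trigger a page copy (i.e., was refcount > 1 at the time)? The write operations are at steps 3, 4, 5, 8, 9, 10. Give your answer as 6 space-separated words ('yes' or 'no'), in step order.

Op 1: fork(P0) -> P1. 2 ppages; refcounts: pp0:2 pp1:2
Op 2: read(P1, v0) -> 27. No state change.
Op 3: write(P1, v1, 150). refcount(pp1)=2>1 -> COPY to pp2. 3 ppages; refcounts: pp0:2 pp1:1 pp2:1
Op 4: write(P1, v1, 129). refcount(pp2)=1 -> write in place. 3 ppages; refcounts: pp0:2 pp1:1 pp2:1
Op 5: write(P0, v1, 178). refcount(pp1)=1 -> write in place. 3 ppages; refcounts: pp0:2 pp1:1 pp2:1
Op 6: fork(P1) -> P2. 3 ppages; refcounts: pp0:3 pp1:1 pp2:2
Op 7: read(P1, v1) -> 129. No state change.
Op 8: write(P0, v1, 109). refcount(pp1)=1 -> write in place. 3 ppages; refcounts: pp0:3 pp1:1 pp2:2
Op 9: write(P1, v0, 158). refcount(pp0)=3>1 -> COPY to pp3. 4 ppages; refcounts: pp0:2 pp1:1 pp2:2 pp3:1
Op 10: write(P1, v0, 118). refcount(pp3)=1 -> write in place. 4 ppages; refcounts: pp0:2 pp1:1 pp2:2 pp3:1

yes no no no yes no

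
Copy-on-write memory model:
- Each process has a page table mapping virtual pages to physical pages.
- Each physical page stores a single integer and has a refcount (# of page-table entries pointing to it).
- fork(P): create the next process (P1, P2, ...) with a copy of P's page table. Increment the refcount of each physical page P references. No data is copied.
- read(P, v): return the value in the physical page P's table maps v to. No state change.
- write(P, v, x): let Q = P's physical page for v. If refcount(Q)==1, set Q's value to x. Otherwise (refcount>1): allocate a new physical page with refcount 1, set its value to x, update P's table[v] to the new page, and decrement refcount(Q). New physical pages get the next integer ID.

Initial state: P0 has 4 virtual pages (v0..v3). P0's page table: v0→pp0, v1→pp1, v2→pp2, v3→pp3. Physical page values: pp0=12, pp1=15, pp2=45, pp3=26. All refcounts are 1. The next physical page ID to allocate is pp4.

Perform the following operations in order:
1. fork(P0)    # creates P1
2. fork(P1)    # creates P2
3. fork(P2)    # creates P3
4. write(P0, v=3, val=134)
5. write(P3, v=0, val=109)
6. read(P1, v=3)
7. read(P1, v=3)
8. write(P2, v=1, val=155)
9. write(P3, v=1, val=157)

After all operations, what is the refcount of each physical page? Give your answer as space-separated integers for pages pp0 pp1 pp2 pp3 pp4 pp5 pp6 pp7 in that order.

Op 1: fork(P0) -> P1. 4 ppages; refcounts: pp0:2 pp1:2 pp2:2 pp3:2
Op 2: fork(P1) -> P2. 4 ppages; refcounts: pp0:3 pp1:3 pp2:3 pp3:3
Op 3: fork(P2) -> P3. 4 ppages; refcounts: pp0:4 pp1:4 pp2:4 pp3:4
Op 4: write(P0, v3, 134). refcount(pp3)=4>1 -> COPY to pp4. 5 ppages; refcounts: pp0:4 pp1:4 pp2:4 pp3:3 pp4:1
Op 5: write(P3, v0, 109). refcount(pp0)=4>1 -> COPY to pp5. 6 ppages; refcounts: pp0:3 pp1:4 pp2:4 pp3:3 pp4:1 pp5:1
Op 6: read(P1, v3) -> 26. No state change.
Op 7: read(P1, v3) -> 26. No state change.
Op 8: write(P2, v1, 155). refcount(pp1)=4>1 -> COPY to pp6. 7 ppages; refcounts: pp0:3 pp1:3 pp2:4 pp3:3 pp4:1 pp5:1 pp6:1
Op 9: write(P3, v1, 157). refcount(pp1)=3>1 -> COPY to pp7. 8 ppages; refcounts: pp0:3 pp1:2 pp2:4 pp3:3 pp4:1 pp5:1 pp6:1 pp7:1

Answer: 3 2 4 3 1 1 1 1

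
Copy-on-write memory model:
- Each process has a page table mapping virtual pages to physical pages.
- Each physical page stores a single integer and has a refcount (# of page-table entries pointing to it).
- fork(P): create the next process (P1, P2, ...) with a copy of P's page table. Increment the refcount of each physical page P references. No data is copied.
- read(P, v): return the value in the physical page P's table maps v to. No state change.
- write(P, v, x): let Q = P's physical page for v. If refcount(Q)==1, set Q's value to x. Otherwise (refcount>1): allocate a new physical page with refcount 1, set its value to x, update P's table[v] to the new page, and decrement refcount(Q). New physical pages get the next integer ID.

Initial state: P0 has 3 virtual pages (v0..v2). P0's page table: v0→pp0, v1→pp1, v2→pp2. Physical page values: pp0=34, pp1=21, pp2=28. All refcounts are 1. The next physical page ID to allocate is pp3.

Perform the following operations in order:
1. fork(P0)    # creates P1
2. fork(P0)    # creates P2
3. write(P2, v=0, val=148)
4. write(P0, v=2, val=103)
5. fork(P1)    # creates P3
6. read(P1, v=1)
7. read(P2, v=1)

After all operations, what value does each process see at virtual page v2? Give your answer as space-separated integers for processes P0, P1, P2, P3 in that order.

Answer: 103 28 28 28

Derivation:
Op 1: fork(P0) -> P1. 3 ppages; refcounts: pp0:2 pp1:2 pp2:2
Op 2: fork(P0) -> P2. 3 ppages; refcounts: pp0:3 pp1:3 pp2:3
Op 3: write(P2, v0, 148). refcount(pp0)=3>1 -> COPY to pp3. 4 ppages; refcounts: pp0:2 pp1:3 pp2:3 pp3:1
Op 4: write(P0, v2, 103). refcount(pp2)=3>1 -> COPY to pp4. 5 ppages; refcounts: pp0:2 pp1:3 pp2:2 pp3:1 pp4:1
Op 5: fork(P1) -> P3. 5 ppages; refcounts: pp0:3 pp1:4 pp2:3 pp3:1 pp4:1
Op 6: read(P1, v1) -> 21. No state change.
Op 7: read(P2, v1) -> 21. No state change.
P0: v2 -> pp4 = 103
P1: v2 -> pp2 = 28
P2: v2 -> pp2 = 28
P3: v2 -> pp2 = 28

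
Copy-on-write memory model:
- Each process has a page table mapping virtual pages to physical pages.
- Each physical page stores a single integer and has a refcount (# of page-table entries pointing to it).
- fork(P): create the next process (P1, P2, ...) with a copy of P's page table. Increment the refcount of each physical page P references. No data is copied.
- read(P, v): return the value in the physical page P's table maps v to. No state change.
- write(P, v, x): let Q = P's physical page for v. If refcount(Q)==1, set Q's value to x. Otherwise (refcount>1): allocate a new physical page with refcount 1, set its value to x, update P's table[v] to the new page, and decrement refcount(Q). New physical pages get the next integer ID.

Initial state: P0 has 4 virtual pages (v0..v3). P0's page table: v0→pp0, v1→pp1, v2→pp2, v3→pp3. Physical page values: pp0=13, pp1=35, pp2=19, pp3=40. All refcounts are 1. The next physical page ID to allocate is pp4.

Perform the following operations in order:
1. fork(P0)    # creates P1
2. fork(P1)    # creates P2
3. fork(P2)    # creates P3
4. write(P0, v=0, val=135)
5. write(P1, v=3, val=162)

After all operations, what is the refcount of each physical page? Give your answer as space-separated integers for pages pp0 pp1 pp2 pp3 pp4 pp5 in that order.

Answer: 3 4 4 3 1 1

Derivation:
Op 1: fork(P0) -> P1. 4 ppages; refcounts: pp0:2 pp1:2 pp2:2 pp3:2
Op 2: fork(P1) -> P2. 4 ppages; refcounts: pp0:3 pp1:3 pp2:3 pp3:3
Op 3: fork(P2) -> P3. 4 ppages; refcounts: pp0:4 pp1:4 pp2:4 pp3:4
Op 4: write(P0, v0, 135). refcount(pp0)=4>1 -> COPY to pp4. 5 ppages; refcounts: pp0:3 pp1:4 pp2:4 pp3:4 pp4:1
Op 5: write(P1, v3, 162). refcount(pp3)=4>1 -> COPY to pp5. 6 ppages; refcounts: pp0:3 pp1:4 pp2:4 pp3:3 pp4:1 pp5:1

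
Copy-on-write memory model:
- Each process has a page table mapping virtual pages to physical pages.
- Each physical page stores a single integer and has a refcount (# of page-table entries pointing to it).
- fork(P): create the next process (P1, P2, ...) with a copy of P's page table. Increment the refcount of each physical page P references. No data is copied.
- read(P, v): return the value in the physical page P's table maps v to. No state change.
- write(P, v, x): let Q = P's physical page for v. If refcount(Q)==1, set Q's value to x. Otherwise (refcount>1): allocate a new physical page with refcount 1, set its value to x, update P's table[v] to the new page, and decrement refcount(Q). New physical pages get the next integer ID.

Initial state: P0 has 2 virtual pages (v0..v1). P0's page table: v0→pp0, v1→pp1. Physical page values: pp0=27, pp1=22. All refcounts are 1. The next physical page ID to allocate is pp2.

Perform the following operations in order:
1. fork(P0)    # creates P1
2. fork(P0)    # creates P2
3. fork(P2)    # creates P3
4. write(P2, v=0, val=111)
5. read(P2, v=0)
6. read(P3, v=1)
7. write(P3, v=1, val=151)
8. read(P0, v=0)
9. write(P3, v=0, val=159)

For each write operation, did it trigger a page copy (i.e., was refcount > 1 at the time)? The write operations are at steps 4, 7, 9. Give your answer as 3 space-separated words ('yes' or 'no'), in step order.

Op 1: fork(P0) -> P1. 2 ppages; refcounts: pp0:2 pp1:2
Op 2: fork(P0) -> P2. 2 ppages; refcounts: pp0:3 pp1:3
Op 3: fork(P2) -> P3. 2 ppages; refcounts: pp0:4 pp1:4
Op 4: write(P2, v0, 111). refcount(pp0)=4>1 -> COPY to pp2. 3 ppages; refcounts: pp0:3 pp1:4 pp2:1
Op 5: read(P2, v0) -> 111. No state change.
Op 6: read(P3, v1) -> 22. No state change.
Op 7: write(P3, v1, 151). refcount(pp1)=4>1 -> COPY to pp3. 4 ppages; refcounts: pp0:3 pp1:3 pp2:1 pp3:1
Op 8: read(P0, v0) -> 27. No state change.
Op 9: write(P3, v0, 159). refcount(pp0)=3>1 -> COPY to pp4. 5 ppages; refcounts: pp0:2 pp1:3 pp2:1 pp3:1 pp4:1

yes yes yes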